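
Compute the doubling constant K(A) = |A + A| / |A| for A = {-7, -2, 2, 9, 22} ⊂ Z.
K = |A + A| / |A| = 15/5 = 3

Enumerate A + A = {a + b : a, b ∈ A}. With |A| = 5, there are |A|^2 = 25 ordered sum pairs; collecting distinct values, A + A = {-14, -9, -5, -4, 0, 2, 4, 7, 11, 15, 18, 20, 24, 31, 44}, so |A + A| = 15. Thus K = 15/5 = 3. For comparison, the minimum possible |A + A| over all 5-element sets is 2·5 − 1 = 9 (so min K = 9/5), attained only by arithmetic progressions.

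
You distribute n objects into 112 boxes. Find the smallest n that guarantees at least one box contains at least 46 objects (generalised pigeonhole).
n = (46 − 1)·112 + 1 = 5041

By the generalised pigeonhole principle, to guarantee some box contains ≥ r objects we need more than (r − 1) · k objects total. Threshold: n = (r − 1) · k + 1. With r = 46 and k = 112: n = 45 · 112 + 1 = 5040 + 1 = 5041. For n = 5040 = 45 · 112, we can put exactly 45 objects in every box, avoiding 46 in any single one — so 5041 is tight.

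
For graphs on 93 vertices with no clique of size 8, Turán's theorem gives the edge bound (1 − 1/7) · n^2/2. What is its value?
Turán density bound = (6/7) · 93^2/2 = 25947/7 ≈ 3706.7143

Turán's theorem: ex(n, K_{r+1}) is achieved by the complete r-partite Turán graph T(n, r) with parts as balanced as possible, and is at most (1 − 1/r) · n^2/2. For r = 7, n = 93: the density bound is (6/7) · 8649/2 = 25947/7 ≈ 3706.7143. The integer-valued extremum is e(T(93, 7)) = 3706, which is strictly less than the density bound 25947/7 since 7 ∤ 93 (the parts of T(93, 7) cannot all be equal).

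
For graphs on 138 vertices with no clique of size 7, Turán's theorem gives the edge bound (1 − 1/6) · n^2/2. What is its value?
Turán density bound = (5/6) · 138^2/2 = 7935

Turán's theorem: ex(n, K_{r+1}) is achieved by the complete r-partite Turán graph T(n, r) with parts as balanced as possible, and is at most (1 − 1/r) · n^2/2. For r = 6, n = 138: the density bound is (5/6) · 19044/2 = 7935. Since 6 ∣ 138, the Turán graph T(138, 6) has parts of equal size 23, and its edge count e(T(138, 6)) = 7935 attains the density bound exactly.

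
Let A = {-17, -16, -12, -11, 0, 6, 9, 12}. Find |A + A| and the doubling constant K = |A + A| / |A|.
K = |A + A| / |A| = 30/8 = 15/4

Enumerate A + A = {a + b : a, b ∈ A}. With |A| = 8, there are |A|^2 = 64 ordered sum pairs; collecting distinct values, A + A = {-34, -33, -32, -29, -28, -27, -24, -23, -22, -17, -16, -12, -11, -10, -8, -7, -6, -5, -4, -3, -2, 0, 1, 6, 9, 12, 15, 18, 21, 24}, so |A + A| = 30. Thus K = 30/8 = 15/4. For comparison, the minimum possible |A + A| over all 8-element sets is 2·8 − 1 = 15 (so min K = 15/8), attained only by arithmetic progressions.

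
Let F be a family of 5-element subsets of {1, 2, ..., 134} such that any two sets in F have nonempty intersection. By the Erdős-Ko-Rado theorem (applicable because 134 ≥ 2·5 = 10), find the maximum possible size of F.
max |F| = C(133, 4) = 12457445

The Erdős-Ko-Rado theorem states: for n ≥ 2k, an intersecting family of k-subsets of an n-element set has size at most C(n − 1, k − 1), with equality for 'star' families {A ⊆ [n] : |A| = k, i ∈ A} (fix an element i). For n = 134, k = 5: C(133, 4) = 12457445.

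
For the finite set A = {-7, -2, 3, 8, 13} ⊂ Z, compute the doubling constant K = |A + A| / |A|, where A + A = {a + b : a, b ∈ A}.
K = |A + A| / |A| = 9/5

Enumerate A + A = {a + b : a, b ∈ A}. With |A| = 5, there are |A|^2 = 25 ordered sum pairs; collecting distinct values, A + A = {-14, -9, -4, 1, 6, 11, 16, 21, 26}, so |A + A| = 9. Thus K = 9/5. Here |A + A| = 2|A| − 1 = 9, the minimum possible — so K = 9/5 is minimal, which holds iff A is an arithmetic progression.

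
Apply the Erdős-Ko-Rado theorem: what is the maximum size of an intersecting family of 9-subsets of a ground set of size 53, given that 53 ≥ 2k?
max |F| = C(52, 8) = 752538150

Erdős-Ko-Rado (1961): when n ≥ 2k, max |F| = C(n−1, k−1). The bound is attained by the star {A : i ∈ A} for any fixed i ∈ [n]. Here C(53−1, 9−1) = C(52, 8) = 752538150.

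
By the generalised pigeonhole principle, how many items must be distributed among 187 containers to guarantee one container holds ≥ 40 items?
n = (40 − 1)·187 + 1 = 7294

By the generalised pigeonhole principle, to guarantee some box contains ≥ r objects we need more than (r − 1) · k objects total. Threshold: n = (r − 1) · k + 1. With r = 40 and k = 187: n = 39 · 187 + 1 = 7293 + 1 = 7294. For n = 7293 = 39 · 187, we can put exactly 39 objects in every box, avoiding 40 in any single one — so 7294 is tight.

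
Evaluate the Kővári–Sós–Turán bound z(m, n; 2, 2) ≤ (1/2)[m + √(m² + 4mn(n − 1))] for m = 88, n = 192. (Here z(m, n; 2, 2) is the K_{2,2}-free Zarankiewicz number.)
z(88, 192; 2, 2) ≤ (1/2)[88 + √(88² + 4·88·192·191)] = (1/2)[88 + √12916288] = 1840.9619

Kővári–Sós–Turán: let r_1, ..., r_88 be the row sums and z = Σ r_i the total number of 1s. Each pair of columns can share at most one row with both entries 1 (else a 2×2 all-ones block appears), so Σ_i C(r_i, 2) ≤ C(192, 2) = 18336. By convexity Σ_i C(r_i, 2) ≥ 88·C(z/88, 2) = z(z − 88)/(2·88), giving z² − 88z − 88·192·191 ≤ 0 and hence z ≤ (1/2)[88 + √(7744 + 4·3227136)] = (1/2)[88 + √12916288] ≈ (1/2)(88 + 3593.9238) = 1840.9619.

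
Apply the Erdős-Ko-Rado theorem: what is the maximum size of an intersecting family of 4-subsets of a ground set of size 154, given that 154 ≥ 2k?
max |F| = C(153, 3) = 585276

Erdős-Ko-Rado (1961): when n ≥ 2k, max |F| = C(n−1, k−1). The bound is attained by the star {A : i ∈ A} for any fixed i ∈ [n]. Here C(154−1, 4−1) = C(153, 3) = 585276.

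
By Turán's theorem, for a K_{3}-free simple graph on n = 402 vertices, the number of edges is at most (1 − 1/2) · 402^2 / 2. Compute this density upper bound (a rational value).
Turán density bound = (1/2) · 402^2/2 = 40401

Turán's theorem: ex(n, K_{r+1}) is achieved by the complete r-partite Turán graph T(n, r) with parts as balanced as possible, and is at most (1 − 1/r) · n^2/2. For r = 2, n = 402: the density bound is (1/2) · 161604/2 = 40401. Since 2 ∣ 402, the Turán graph T(402, 2) has parts of equal size 201, and its edge count e(T(402, 2)) = 40401 attains the density bound exactly.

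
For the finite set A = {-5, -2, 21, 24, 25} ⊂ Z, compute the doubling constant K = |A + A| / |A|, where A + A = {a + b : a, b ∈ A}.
K = |A + A| / |A| = 14/5

Enumerate A + A = {a + b : a, b ∈ A}. With |A| = 5, there are |A|^2 = 25 ordered sum pairs; collecting distinct values, A + A = {-10, -7, -4, 16, 19, 20, 22, 23, 42, 45, 46, 48, 49, 50}, so |A + A| = 14. Thus K = 14/5. For comparison, the minimum possible |A + A| over all 5-element sets is 2·5 − 1 = 9 (so min K = 9/5), attained only by arithmetic progressions.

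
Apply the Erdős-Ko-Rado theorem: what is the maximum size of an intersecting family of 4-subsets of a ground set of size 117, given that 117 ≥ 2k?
max |F| = C(116, 3) = 253460

The Erdős-Ko-Rado theorem states: for n ≥ 2k, an intersecting family of k-subsets of an n-element set has size at most C(n − 1, k − 1), with equality for 'star' families {A ⊆ [n] : |A| = k, i ∈ A} (fix an element i). For n = 117, k = 4: C(116, 3) = 253460.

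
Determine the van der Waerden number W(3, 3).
W(3, 3) = 27

W(3, 3) = 27. The lower bound W(3, 3) > 26 comes from an explicit good 3-colouring of [1, 26]; the upper bound W(3, 3) ≤ 27 was verified by exhaustive search over 3-colourings of [1, 27].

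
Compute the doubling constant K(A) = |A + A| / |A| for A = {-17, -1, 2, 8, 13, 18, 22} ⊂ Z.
K = |A + A| / |A| = 25/7

Enumerate A + A = {a + b : a, b ∈ A}. With |A| = 7, there are |A|^2 = 49 ordered sum pairs; collecting distinct values, A + A = {-34, -18, -15, -9, -4, -2, 1, 4, 5, 7, 10, 12, 15, 16, 17, 20, 21, 24, 26, 30, 31, 35, 36, 40, 44}, so |A + A| = 25. Thus K = 25/7. For comparison, the minimum possible |A + A| over all 7-element sets is 2·7 − 1 = 13 (so min K = 13/7), attained only by arithmetic progressions.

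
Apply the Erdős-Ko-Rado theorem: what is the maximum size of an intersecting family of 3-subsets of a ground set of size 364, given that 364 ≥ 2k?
max |F| = C(363, 2) = 65703

Erdős-Ko-Rado (1961): when n ≥ 2k, max |F| = C(n−1, k−1). The bound is attained by the star {A : i ∈ A} for any fixed i ∈ [n]. Here C(364−1, 3−1) = C(363, 2) = 65703.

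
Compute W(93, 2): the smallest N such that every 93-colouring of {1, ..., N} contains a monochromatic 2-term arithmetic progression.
W(93, 2) = 93 + 1 = 94

A 2-term AP is any pair of integers, so a monochromatic 2-AP exists iff some colour is used at least twice. With 93 colours, the colouring i ↦ i on {1, ..., 93} uses each colour once, avoiding any monochromatic pair, so W(93, 2) > 93. For {1, ..., 94}, pigeonhole forces two integers of the same colour, which form a monochromatic 2-AP. Hence W(93, 2) = 94.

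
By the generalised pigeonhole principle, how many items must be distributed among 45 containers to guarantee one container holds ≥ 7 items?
n = (7 − 1)·45 + 1 = 271

By the generalised pigeonhole principle, to guarantee some box contains ≥ r objects we need more than (r − 1) · k objects total. Threshold: n = (r − 1) · k + 1. With r = 7 and k = 45: n = 6 · 45 + 1 = 270 + 1 = 271. For n = 270 = 6 · 45, we can put exactly 6 objects in every box, avoiding 7 in any single one — so 271 is tight.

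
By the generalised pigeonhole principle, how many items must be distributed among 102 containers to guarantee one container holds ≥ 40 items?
n = (40 − 1)·102 + 1 = 3979

By the generalised pigeonhole principle, to guarantee some box contains ≥ r objects we need more than (r − 1) · k objects total. Threshold: n = (r − 1) · k + 1. With r = 40 and k = 102: n = 39 · 102 + 1 = 3978 + 1 = 3979. For n = 3978 = 39 · 102, we can put exactly 39 objects in every box, avoiding 40 in any single one — so 3979 is tight.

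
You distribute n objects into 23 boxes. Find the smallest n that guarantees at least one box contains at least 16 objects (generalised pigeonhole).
n = (16 − 1)·23 + 1 = 346

By the generalised pigeonhole principle, to guarantee some box contains ≥ r objects we need more than (r − 1) · k objects total. Threshold: n = (r − 1) · k + 1. With r = 16 and k = 23: n = 15 · 23 + 1 = 345 + 1 = 346. For n = 345 = 15 · 23, we can put exactly 15 objects in every box, avoiding 16 in any single one — so 346 is tight.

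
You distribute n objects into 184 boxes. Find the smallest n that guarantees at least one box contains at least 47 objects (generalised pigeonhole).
n = (47 − 1)·184 + 1 = 8465

By the generalised pigeonhole principle, to guarantee some box contains ≥ r objects we need more than (r − 1) · k objects total. Threshold: n = (r − 1) · k + 1. With r = 47 and k = 184: n = 46 · 184 + 1 = 8464 + 1 = 8465. For n = 8464 = 46 · 184, we can put exactly 46 objects in every box, avoiding 47 in any single one — so 8465 is tight.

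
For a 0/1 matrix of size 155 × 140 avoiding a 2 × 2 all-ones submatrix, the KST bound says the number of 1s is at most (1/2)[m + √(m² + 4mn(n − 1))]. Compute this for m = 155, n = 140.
z(155, 140; 2, 2) ≤ (1/2)[155 + √(155² + 4·155·140·139)] = (1/2)[155 + √12089225] = 1815.9781

Kővári–Sós–Turán: let r_1, ..., r_155 be the row sums and z = Σ r_i the total number of 1s. Each pair of columns can share at most one row with both entries 1 (else a 2×2 all-ones block appears), so Σ_i C(r_i, 2) ≤ C(140, 2) = 9730. By convexity Σ_i C(r_i, 2) ≥ 155·C(z/155, 2) = z(z − 155)/(2·155), giving z² − 155z − 155·140·139 ≤ 0 and hence z ≤ (1/2)[155 + √(24025 + 4·3016300)] = (1/2)[155 + √12089225] ≈ (1/2)(155 + 3476.9563) = 1815.9781.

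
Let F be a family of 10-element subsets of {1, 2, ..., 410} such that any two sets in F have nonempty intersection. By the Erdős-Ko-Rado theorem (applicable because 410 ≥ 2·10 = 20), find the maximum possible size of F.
max |F| = C(409, 9) = 807704943939438831

Erdős-Ko-Rado (1961): when n ≥ 2k, max |F| = C(n−1, k−1). The bound is attained by the star {A : i ∈ A} for any fixed i ∈ [n]. Here C(410−1, 10−1) = C(409, 9) = 807704943939438831.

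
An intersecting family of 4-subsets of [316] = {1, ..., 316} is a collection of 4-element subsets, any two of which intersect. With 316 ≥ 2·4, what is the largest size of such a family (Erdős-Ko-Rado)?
max |F| = C(315, 3) = 5159805

Erdős-Ko-Rado (1961): when n ≥ 2k, max |F| = C(n−1, k−1). The bound is attained by the star {A : i ∈ A} for any fixed i ∈ [n]. Here C(316−1, 4−1) = C(315, 3) = 5159805.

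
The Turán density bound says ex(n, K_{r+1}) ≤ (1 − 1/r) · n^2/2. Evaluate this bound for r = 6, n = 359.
Turán density bound = (5/6) · 359^2/2 = 644405/12 ≈ 53700.4167

Turán's theorem: ex(n, K_{r+1}) is achieved by the complete r-partite Turán graph T(n, r) with parts as balanced as possible, and is at most (1 − 1/r) · n^2/2. For r = 6, n = 359: the density bound is (5/6) · 128881/2 = 644405/12 ≈ 53700.4167. The integer-valued extremum is e(T(359, 6)) = 53700, which is strictly less than the density bound 644405/12 since 6 ∤ 359 (the parts of T(359, 6) cannot all be equal).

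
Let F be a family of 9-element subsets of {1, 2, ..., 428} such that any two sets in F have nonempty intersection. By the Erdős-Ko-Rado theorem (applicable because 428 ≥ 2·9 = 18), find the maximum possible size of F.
max |F| = C(427, 8) = 25659958042163025

The Erdős-Ko-Rado theorem states: for n ≥ 2k, an intersecting family of k-subsets of an n-element set has size at most C(n − 1, k − 1), with equality for 'star' families {A ⊆ [n] : |A| = k, i ∈ A} (fix an element i). For n = 428, k = 9: C(427, 8) = 25659958042163025.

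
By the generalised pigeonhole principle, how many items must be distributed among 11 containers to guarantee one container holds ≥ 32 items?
n = (32 − 1)·11 + 1 = 342

By the generalised pigeonhole principle, to guarantee some box contains ≥ r objects we need more than (r − 1) · k objects total. Threshold: n = (r − 1) · k + 1. With r = 32 and k = 11: n = 31 · 11 + 1 = 341 + 1 = 342. For n = 341 = 31 · 11, we can put exactly 31 objects in every box, avoiding 32 in any single one — so 342 is tight.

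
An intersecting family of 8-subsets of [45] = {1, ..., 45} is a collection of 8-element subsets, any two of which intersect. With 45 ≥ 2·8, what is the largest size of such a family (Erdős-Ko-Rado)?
max |F| = C(44, 7) = 38320568

Erdős-Ko-Rado (1961): when n ≥ 2k, max |F| = C(n−1, k−1). The bound is attained by the star {A : i ∈ A} for any fixed i ∈ [n]. Here C(45−1, 8−1) = C(44, 7) = 38320568.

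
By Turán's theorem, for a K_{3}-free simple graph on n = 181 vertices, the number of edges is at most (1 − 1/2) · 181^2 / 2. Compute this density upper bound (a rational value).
Turán density bound = (1/2) · 181^2/2 = 32761/4 ≈ 8190.25

Turán's theorem: ex(n, K_{r+1}) is achieved by the complete r-partite Turán graph T(n, r) with parts as balanced as possible, and is at most (1 − 1/r) · n^2/2. For r = 2, n = 181: the density bound is (1/2) · 32761/2 = 32761/4 ≈ 8190.25. The integer-valued extremum is e(T(181, 2)) = 8190, which is strictly less than the density bound 32761/4 since 2 ∤ 181 (the parts of T(181, 2) cannot all be equal).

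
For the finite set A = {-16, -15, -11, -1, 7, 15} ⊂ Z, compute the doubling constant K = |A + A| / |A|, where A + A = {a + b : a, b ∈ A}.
K = |A + A| / |A| = 20/6 = 10/3

Enumerate A + A = {a + b : a, b ∈ A}. With |A| = 6, there are |A|^2 = 36 ordered sum pairs; collecting distinct values, A + A = {-32, -31, -30, -27, -26, -22, -17, -16, -12, -9, -8, -4, -2, -1, 0, 4, 6, 14, 22, 30}, so |A + A| = 20. Thus K = 20/6 = 10/3. For comparison, the minimum possible |A + A| over all 6-element sets is 2·6 − 1 = 11 (so min K = 11/6), attained only by arithmetic progressions.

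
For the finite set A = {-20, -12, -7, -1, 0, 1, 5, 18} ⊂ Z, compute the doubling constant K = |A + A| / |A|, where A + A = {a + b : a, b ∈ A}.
K = |A + A| / |A| = 30/8 = 15/4

Enumerate A + A = {a + b : a, b ∈ A}. With |A| = 8, there are |A|^2 = 64 ordered sum pairs; collecting distinct values, A + A = {-40, -32, -27, -24, -21, -20, -19, -15, -14, -13, -12, -11, -8, -7, -6, -2, -1, 0, 1, 2, 4, 5, 6, 10, 11, 17, 18, 19, 23, 36}, so |A + A| = 30. Thus K = 30/8 = 15/4. For comparison, the minimum possible |A + A| over all 8-element sets is 2·8 − 1 = 15 (so min K = 15/8), attained only by arithmetic progressions.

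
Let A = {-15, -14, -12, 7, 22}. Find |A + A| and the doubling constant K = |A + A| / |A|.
K = |A + A| / |A| = 15/5 = 3

Enumerate A + A = {a + b : a, b ∈ A}. With |A| = 5, there are |A|^2 = 25 ordered sum pairs; collecting distinct values, A + A = {-30, -29, -28, -27, -26, -24, -8, -7, -5, 7, 8, 10, 14, 29, 44}, so |A + A| = 15. Thus K = 15/5 = 3. For comparison, the minimum possible |A + A| over all 5-element sets is 2·5 − 1 = 9 (so min K = 9/5), attained only by arithmetic progressions.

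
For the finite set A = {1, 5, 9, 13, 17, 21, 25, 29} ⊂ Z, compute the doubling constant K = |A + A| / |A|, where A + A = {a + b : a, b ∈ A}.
K = |A + A| / |A| = 15/8

Enumerate A + A = {a + b : a, b ∈ A}. With |A| = 8, there are |A|^2 = 64 ordered sum pairs; collecting distinct values, A + A = {2, 6, 10, 14, 18, 22, 26, 30, 34, 38, 42, 46, 50, 54, 58}, so |A + A| = 15. Thus K = 15/8. Here |A + A| = 2|A| − 1 = 15, the minimum possible — so K = 15/8 is minimal, which holds iff A is an arithmetic progression.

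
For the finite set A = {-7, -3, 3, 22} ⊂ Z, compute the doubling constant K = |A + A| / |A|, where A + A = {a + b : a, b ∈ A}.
K = |A + A| / |A| = 10/4 = 5/2

Enumerate A + A = {a + b : a, b ∈ A}. With |A| = 4, there are |A|^2 = 16 ordered sum pairs; collecting distinct values, A + A = {-14, -10, -6, -4, 0, 6, 15, 19, 25, 44}, so |A + A| = 10. Thus K = 10/4 = 5/2. For comparison, the minimum possible |A + A| over all 4-element sets is 2·4 − 1 = 7 (so min K = 7/4), attained only by arithmetic progressions.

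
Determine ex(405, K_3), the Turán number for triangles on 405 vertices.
ex(405, K_3) = ⌊405^2/4⌋ = 41006

Mantel (1907): a triangle-free graph on n vertices has at most ⌊n^2/4⌋ edges, with equality for the complete bipartite graph K_{⌊n/2⌋, ⌈n/2⌉}. For n = 405: ⌊405^2/4⌋ = ⌊164025/4⌋ = 41006. The extremal graph is K_{202, 203}, which has 202·203 = 41006 edges.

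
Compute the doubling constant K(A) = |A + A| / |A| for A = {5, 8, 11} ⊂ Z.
K = |A + A| / |A| = 5/3

Enumerate A + A = {a + b : a, b ∈ A}. With |A| = 3, there are |A|^2 = 9 ordered sum pairs; collecting distinct values, A + A = {10, 13, 16, 19, 22}, so |A + A| = 5. Thus K = 5/3. Here |A + A| = 2|A| − 1 = 5, the minimum possible — so K = 5/3 is minimal, which holds iff A is an arithmetic progression.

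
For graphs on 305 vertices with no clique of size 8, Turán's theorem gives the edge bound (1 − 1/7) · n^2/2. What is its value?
Turán density bound = (6/7) · 305^2/2 = 279075/7 ≈ 39867.8571

Turán's theorem: ex(n, K_{r+1}) is achieved by the complete r-partite Turán graph T(n, r) with parts as balanced as possible, and is at most (1 − 1/r) · n^2/2. For r = 7, n = 305: the density bound is (6/7) · 93025/2 = 279075/7 ≈ 39867.8571. The integer-valued extremum is e(T(305, 7)) = 39867, which is strictly less than the density bound 279075/7 since 7 ∤ 305 (the parts of T(305, 7) cannot all be equal).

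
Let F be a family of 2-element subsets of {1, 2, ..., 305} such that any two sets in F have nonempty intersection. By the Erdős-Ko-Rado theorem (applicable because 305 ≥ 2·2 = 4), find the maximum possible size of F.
max |F| = C(304, 1) = 304

The Erdős-Ko-Rado theorem states: for n ≥ 2k, an intersecting family of k-subsets of an n-element set has size at most C(n − 1, k − 1), with equality for 'star' families {A ⊆ [n] : |A| = k, i ∈ A} (fix an element i). For n = 305, k = 2: C(304, 1) = 304.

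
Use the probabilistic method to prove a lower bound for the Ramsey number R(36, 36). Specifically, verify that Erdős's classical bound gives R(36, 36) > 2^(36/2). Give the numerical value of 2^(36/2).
2^(36/2) = 262144; so R(36, 36) > 262144

Colour each edge of K_n uniformly at random with red/blue. The expected number of monochromatic K_36 is C(n, 36) · 2 · 2^(−C(36,2)). If C(n, 36) · 2^(1 − C(36,2)) < 1, then with positive probability no monochromatic K_36 exists, so R(36, 36) > n. The standard estimate C(n, 36) ≤ n^36/36! shows this inequality holds whenever n ≤ 2^(36/2) (since 36! · 2^(C(36,2) − 1) > 2^(36^2/2) ≥ n^36). Hence R(36, 36) > 2^(36/2) = 262144.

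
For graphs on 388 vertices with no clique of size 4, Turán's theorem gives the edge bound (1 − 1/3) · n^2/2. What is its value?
Turán density bound = (2/3) · 388^2/2 = 150544/3 ≈ 50181.3333

Turán's theorem: ex(n, K_{r+1}) is achieved by the complete r-partite Turán graph T(n, r) with parts as balanced as possible, and is at most (1 − 1/r) · n^2/2. For r = 3, n = 388: the density bound is (2/3) · 150544/2 = 150544/3 ≈ 50181.3333. The integer-valued extremum is e(T(388, 3)) = 50181, which is strictly less than the density bound 150544/3 since 3 ∤ 388 (the parts of T(388, 3) cannot all be equal).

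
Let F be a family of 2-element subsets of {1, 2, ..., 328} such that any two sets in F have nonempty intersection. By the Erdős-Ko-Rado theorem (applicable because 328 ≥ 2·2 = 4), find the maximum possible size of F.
max |F| = C(327, 1) = 327

Erdős-Ko-Rado (1961): when n ≥ 2k, max |F| = C(n−1, k−1). The bound is attained by the star {A : i ∈ A} for any fixed i ∈ [n]. Here C(328−1, 2−1) = C(327, 1) = 327.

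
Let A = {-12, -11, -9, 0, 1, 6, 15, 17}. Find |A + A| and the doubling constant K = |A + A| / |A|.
K = |A + A| / |A| = 33/8

Enumerate A + A = {a + b : a, b ∈ A}. With |A| = 8, there are |A|^2 = 64 ordered sum pairs; collecting distinct values, A + A = {-24, -23, -22, -21, -20, -18, -12, -11, -10, -9, -8, -6, -5, -3, 0, 1, 2, 3, 4, 5, 6, 7, 8, 12, 15, 16, 17, 18, 21, 23, 30, 32, 34}, so |A + A| = 33. Thus K = 33/8. For comparison, the minimum possible |A + A| over all 8-element sets is 2·8 − 1 = 15 (so min K = 15/8), attained only by arithmetic progressions.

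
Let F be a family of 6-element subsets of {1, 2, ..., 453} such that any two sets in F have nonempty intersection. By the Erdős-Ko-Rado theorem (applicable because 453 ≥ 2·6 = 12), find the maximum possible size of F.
max |F| = C(452, 5) = 153769640640

The Erdős-Ko-Rado theorem states: for n ≥ 2k, an intersecting family of k-subsets of an n-element set has size at most C(n − 1, k − 1), with equality for 'star' families {A ⊆ [n] : |A| = k, i ∈ A} (fix an element i). For n = 453, k = 6: C(452, 5) = 153769640640.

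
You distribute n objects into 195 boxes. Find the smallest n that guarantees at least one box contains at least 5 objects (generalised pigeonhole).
n = (5 − 1)·195 + 1 = 781

By the generalised pigeonhole principle, to guarantee some box contains ≥ r objects we need more than (r − 1) · k objects total. Threshold: n = (r − 1) · k + 1. With r = 5 and k = 195: n = 4 · 195 + 1 = 780 + 1 = 781. For n = 780 = 4 · 195, we can put exactly 4 objects in every box, avoiding 5 in any single one — so 781 is tight.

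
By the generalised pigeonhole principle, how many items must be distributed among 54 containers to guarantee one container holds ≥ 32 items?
n = (32 − 1)·54 + 1 = 1675

By the generalised pigeonhole principle, to guarantee some box contains ≥ r objects we need more than (r − 1) · k objects total. Threshold: n = (r − 1) · k + 1. With r = 32 and k = 54: n = 31 · 54 + 1 = 1674 + 1 = 1675. For n = 1674 = 31 · 54, we can put exactly 31 objects in every box, avoiding 32 in any single one — so 1675 is tight.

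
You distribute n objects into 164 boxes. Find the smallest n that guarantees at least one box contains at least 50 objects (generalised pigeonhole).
n = (50 − 1)·164 + 1 = 8037

By the generalised pigeonhole principle, to guarantee some box contains ≥ r objects we need more than (r − 1) · k objects total. Threshold: n = (r − 1) · k + 1. With r = 50 and k = 164: n = 49 · 164 + 1 = 8036 + 1 = 8037. For n = 8036 = 49 · 164, we can put exactly 49 objects in every box, avoiding 50 in any single one — so 8037 is tight.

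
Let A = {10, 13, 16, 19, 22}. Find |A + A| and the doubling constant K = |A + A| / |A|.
K = |A + A| / |A| = 9/5

Enumerate A + A = {a + b : a, b ∈ A}. With |A| = 5, there are |A|^2 = 25 ordered sum pairs; collecting distinct values, A + A = {20, 23, 26, 29, 32, 35, 38, 41, 44}, so |A + A| = 9. Thus K = 9/5. Here |A + A| = 2|A| − 1 = 9, the minimum possible — so K = 9/5 is minimal, which holds iff A is an arithmetic progression.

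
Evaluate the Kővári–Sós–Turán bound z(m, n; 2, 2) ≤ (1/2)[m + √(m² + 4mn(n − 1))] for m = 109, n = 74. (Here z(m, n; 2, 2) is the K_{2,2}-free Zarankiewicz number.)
z(109, 74; 2, 2) ≤ (1/2)[109 + √(109² + 4·109·74·73)] = (1/2)[109 + √2367153] = 823.7777

Kővári–Sós–Turán: let r_1, ..., r_109 be the row sums and z = Σ r_i the total number of 1s. Each pair of columns can share at most one row with both entries 1 (else a 2×2 all-ones block appears), so Σ_i C(r_i, 2) ≤ C(74, 2) = 2701. By convexity Σ_i C(r_i, 2) ≥ 109·C(z/109, 2) = z(z − 109)/(2·109), giving z² − 109z − 109·74·73 ≤ 0 and hence z ≤ (1/2)[109 + √(11881 + 4·588818)] = (1/2)[109 + √2367153] ≈ (1/2)(109 + 1538.5555) = 823.7777.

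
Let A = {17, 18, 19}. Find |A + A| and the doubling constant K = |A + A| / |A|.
K = |A + A| / |A| = 5/3

Enumerate A + A = {a + b : a, b ∈ A}. With |A| = 3, there are |A|^2 = 9 ordered sum pairs; collecting distinct values, A + A = {34, 35, 36, 37, 38}, so |A + A| = 5. Thus K = 5/3. Here |A + A| = 2|A| − 1 = 5, the minimum possible — so K = 5/3 is minimal, which holds iff A is an arithmetic progression.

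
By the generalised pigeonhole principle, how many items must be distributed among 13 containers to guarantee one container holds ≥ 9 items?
n = (9 − 1)·13 + 1 = 105

By the generalised pigeonhole principle, to guarantee some box contains ≥ r objects we need more than (r − 1) · k objects total. Threshold: n = (r − 1) · k + 1. With r = 9 and k = 13: n = 8 · 13 + 1 = 104 + 1 = 105. For n = 104 = 8 · 13, we can put exactly 8 objects in every box, avoiding 9 in any single one — so 105 is tight.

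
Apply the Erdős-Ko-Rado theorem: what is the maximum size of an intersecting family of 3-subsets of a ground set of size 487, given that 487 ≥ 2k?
max |F| = C(486, 2) = 117855

Erdős-Ko-Rado (1961): when n ≥ 2k, max |F| = C(n−1, k−1). The bound is attained by the star {A : i ∈ A} for any fixed i ∈ [n]. Here C(487−1, 3−1) = C(486, 2) = 117855.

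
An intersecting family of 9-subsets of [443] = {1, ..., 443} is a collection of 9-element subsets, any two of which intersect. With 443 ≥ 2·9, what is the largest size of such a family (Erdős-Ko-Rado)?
max |F| = C(442, 8) = 33899151336985935

The Erdős-Ko-Rado theorem states: for n ≥ 2k, an intersecting family of k-subsets of an n-element set has size at most C(n − 1, k − 1), with equality for 'star' families {A ⊆ [n] : |A| = k, i ∈ A} (fix an element i). For n = 443, k = 9: C(442, 8) = 33899151336985935.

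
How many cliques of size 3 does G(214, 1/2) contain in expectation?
E[# K_3] = C(214, 3) · (1/2)^C(3, 2) = 1610564 / 2^3 = 402641/2 = 201320.5

For each 3-subset S of vertices (there are C(214, 3) = 1610564 such S), let X_S = 1 if S induces a K_3 (all C(3, 2) = 3 edges present). Then P(X_S = 1) = (1/2)^3 = 1/8. By linearity of expectation, E[# K_3] = C(214, 3) · (1/2)^3 = 1610564 / 8 = 402641/2 = 201320.5.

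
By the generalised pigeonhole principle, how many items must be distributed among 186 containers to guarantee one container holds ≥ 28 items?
n = (28 − 1)·186 + 1 = 5023

By the generalised pigeonhole principle, to guarantee some box contains ≥ r objects we need more than (r − 1) · k objects total. Threshold: n = (r − 1) · k + 1. With r = 28 and k = 186: n = 27 · 186 + 1 = 5022 + 1 = 5023. For n = 5022 = 27 · 186, we can put exactly 27 objects in every box, avoiding 28 in any single one — so 5023 is tight.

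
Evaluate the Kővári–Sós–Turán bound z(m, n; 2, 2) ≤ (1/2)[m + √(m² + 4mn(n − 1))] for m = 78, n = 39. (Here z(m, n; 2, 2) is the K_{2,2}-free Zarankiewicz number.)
z(78, 39; 2, 2) ≤ (1/2)[78 + √(78² + 4·78·39·38)] = (1/2)[78 + √468468] = 381.2236

Kővári–Sós–Turán: let r_1, ..., r_78 be the row sums and z = Σ r_i the total number of 1s. Each pair of columns can share at most one row with both entries 1 (else a 2×2 all-ones block appears), so Σ_i C(r_i, 2) ≤ C(39, 2) = 741. By convexity Σ_i C(r_i, 2) ≥ 78·C(z/78, 2) = z(z − 78)/(2·78), giving z² − 78z − 78·39·38 ≤ 0 and hence z ≤ (1/2)[78 + √(6084 + 4·115596)] = (1/2)[78 + √468468] ≈ (1/2)(78 + 684.4472) = 381.2236.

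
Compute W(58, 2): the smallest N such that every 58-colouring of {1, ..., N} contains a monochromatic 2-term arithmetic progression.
W(58, 2) = 58 + 1 = 59

A 2-term AP is any pair of integers, so a monochromatic 2-AP exists iff some colour is used at least twice. With 58 colours, the colouring i ↦ i on {1, ..., 58} uses each colour once, avoiding any monochromatic pair, so W(58, 2) > 58. For {1, ..., 59}, pigeonhole forces two integers of the same colour, which form a monochromatic 2-AP. Hence W(58, 2) = 59.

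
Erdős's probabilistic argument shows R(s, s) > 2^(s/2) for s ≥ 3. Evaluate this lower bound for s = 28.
2^(28/2) = 16384; so R(28, 28) > 16384

Colour each edge of K_n uniformly at random with red/blue. The expected number of monochromatic K_28 is C(n, 28) · 2 · 2^(−C(28,2)). If C(n, 28) · 2^(1 − C(28,2)) < 1, then with positive probability no monochromatic K_28 exists, so R(28, 28) > n. The standard estimate C(n, 28) ≤ n^28/28! shows this inequality holds whenever n ≤ 2^(28/2) (since 28! · 2^(C(28,2) − 1) > 2^(28^2/2) ≥ n^28). Hence R(28, 28) > 2^(28/2) = 16384.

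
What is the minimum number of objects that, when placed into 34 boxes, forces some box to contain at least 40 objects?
n = (40 − 1)·34 + 1 = 1327

By the generalised pigeonhole principle, to guarantee some box contains ≥ r objects we need more than (r − 1) · k objects total. Threshold: n = (r − 1) · k + 1. With r = 40 and k = 34: n = 39 · 34 + 1 = 1326 + 1 = 1327. For n = 1326 = 39 · 34, we can put exactly 39 objects in every box, avoiding 40 in any single one — so 1327 is tight.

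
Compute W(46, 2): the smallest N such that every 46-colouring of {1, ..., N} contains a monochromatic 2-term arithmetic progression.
W(46, 2) = 46 + 1 = 47

A 2-term AP is any pair of integers, so a monochromatic 2-AP exists iff some colour is used at least twice. With 46 colours, the colouring i ↦ i on {1, ..., 46} uses each colour once, avoiding any monochromatic pair, so W(46, 2) > 46. For {1, ..., 47}, pigeonhole forces two integers of the same colour, which form a monochromatic 2-AP. Hence W(46, 2) = 47.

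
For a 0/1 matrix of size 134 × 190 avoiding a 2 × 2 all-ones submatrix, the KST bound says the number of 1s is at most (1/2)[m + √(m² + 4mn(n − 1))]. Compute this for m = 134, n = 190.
z(134, 190; 2, 2) ≤ (1/2)[134 + √(134² + 4·134·190·189)] = (1/2)[134 + √19265716] = 2261.6364

Kővári–Sós–Turán: let r_1, ..., r_134 be the row sums and z = Σ r_i the total number of 1s. Each pair of columns can share at most one row with both entries 1 (else a 2×2 all-ones block appears), so Σ_i C(r_i, 2) ≤ C(190, 2) = 17955. By convexity Σ_i C(r_i, 2) ≥ 134·C(z/134, 2) = z(z − 134)/(2·134), giving z² − 134z − 134·190·189 ≤ 0 and hence z ≤ (1/2)[134 + √(17956 + 4·4811940)] = (1/2)[134 + √19265716] ≈ (1/2)(134 + 4389.2728) = 2261.6364.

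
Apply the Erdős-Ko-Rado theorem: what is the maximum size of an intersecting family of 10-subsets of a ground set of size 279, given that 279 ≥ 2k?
max |F| = C(278, 9) = 23978304827805900

Erdős-Ko-Rado (1961): when n ≥ 2k, max |F| = C(n−1, k−1). The bound is attained by the star {A : i ∈ A} for any fixed i ∈ [n]. Here C(279−1, 10−1) = C(278, 9) = 23978304827805900.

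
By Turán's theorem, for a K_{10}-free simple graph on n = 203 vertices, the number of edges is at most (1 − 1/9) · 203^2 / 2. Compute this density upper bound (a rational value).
Turán density bound = (8/9) · 203^2/2 = 164836/9 ≈ 18315.1111

Turán's theorem: ex(n, K_{r+1}) is achieved by the complete r-partite Turán graph T(n, r) with parts as balanced as possible, and is at most (1 − 1/r) · n^2/2. For r = 9, n = 203: the density bound is (8/9) · 41209/2 = 164836/9 ≈ 18315.1111. The integer-valued extremum is e(T(203, 9)) = 18314, which is strictly less than the density bound 164836/9 since 9 ∤ 203 (the parts of T(203, 9) cannot all be equal).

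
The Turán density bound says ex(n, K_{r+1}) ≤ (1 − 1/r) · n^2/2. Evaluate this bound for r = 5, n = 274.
Turán density bound = (4/5) · 274^2/2 = 150152/5 ≈ 30030.4

Turán's theorem: ex(n, K_{r+1}) is achieved by the complete r-partite Turán graph T(n, r) with parts as balanced as possible, and is at most (1 − 1/r) · n^2/2. For r = 5, n = 274: the density bound is (4/5) · 75076/2 = 150152/5 ≈ 30030.4. The integer-valued extremum is e(T(274, 5)) = 30030, which is strictly less than the density bound 150152/5 since 5 ∤ 274 (the parts of T(274, 5) cannot all be equal).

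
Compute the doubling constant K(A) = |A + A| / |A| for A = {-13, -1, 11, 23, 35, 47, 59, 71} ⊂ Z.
K = |A + A| / |A| = 15/8

Enumerate A + A = {a + b : a, b ∈ A}. With |A| = 8, there are |A|^2 = 64 ordered sum pairs; collecting distinct values, A + A = {-26, -14, -2, 10, 22, 34, 46, 58, 70, 82, 94, 106, 118, 130, 142}, so |A + A| = 15. Thus K = 15/8. Here |A + A| = 2|A| − 1 = 15, the minimum possible — so K = 15/8 is minimal, which holds iff A is an arithmetic progression.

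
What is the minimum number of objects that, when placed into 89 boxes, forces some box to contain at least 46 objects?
n = (46 − 1)·89 + 1 = 4006

By the generalised pigeonhole principle, to guarantee some box contains ≥ r objects we need more than (r − 1) · k objects total. Threshold: n = (r − 1) · k + 1. With r = 46 and k = 89: n = 45 · 89 + 1 = 4005 + 1 = 4006. For n = 4005 = 45 · 89, we can put exactly 45 objects in every box, avoiding 46 in any single one — so 4006 is tight.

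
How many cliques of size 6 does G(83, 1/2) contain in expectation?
E[# K_6] = C(83, 6) · (1/2)^C(6, 2) = 377447148 / 2^15 = 94361787/8192 ≈ 11518.772827

For each 6-subset S of vertices (there are C(83, 6) = 377447148 such S), let X_S = 1 if S induces a K_6 (all C(6, 2) = 15 edges present). Then P(X_S = 1) = (1/2)^15 = 1/32768. By linearity of expectation, E[# K_6] = C(83, 6) · (1/2)^15 = 377447148 / 32768 = 94361787/8192 ≈ 11518.772827.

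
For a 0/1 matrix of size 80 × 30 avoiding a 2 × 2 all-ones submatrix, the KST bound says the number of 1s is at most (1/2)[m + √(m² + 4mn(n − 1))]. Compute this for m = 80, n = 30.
z(80, 30; 2, 2) ≤ (1/2)[80 + √(80² + 4·80·30·29)] = (1/2)[80 + √284800] = 306.8333

Kővári–Sós–Turán: let r_1, ..., r_80 be the row sums and z = Σ r_i the total number of 1s. Each pair of columns can share at most one row with both entries 1 (else a 2×2 all-ones block appears), so Σ_i C(r_i, 2) ≤ C(30, 2) = 435. By convexity Σ_i C(r_i, 2) ≥ 80·C(z/80, 2) = z(z − 80)/(2·80), giving z² − 80z − 80·30·29 ≤ 0 and hence z ≤ (1/2)[80 + √(6400 + 4·69600)] = (1/2)[80 + √284800] ≈ (1/2)(80 + 533.6666) = 306.8333.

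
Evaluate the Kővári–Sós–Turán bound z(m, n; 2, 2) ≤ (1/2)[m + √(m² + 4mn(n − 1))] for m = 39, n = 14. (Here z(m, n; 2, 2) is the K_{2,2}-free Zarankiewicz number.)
z(39, 14; 2, 2) ≤ (1/2)[39 + √(39² + 4·39·14·13)] = (1/2)[39 + √29913] = 105.9769

Kővári–Sós–Turán: let r_1, ..., r_39 be the row sums and z = Σ r_i the total number of 1s. Each pair of columns can share at most one row with both entries 1 (else a 2×2 all-ones block appears), so Σ_i C(r_i, 2) ≤ C(14, 2) = 91. By convexity Σ_i C(r_i, 2) ≥ 39·C(z/39, 2) = z(z − 39)/(2·39), giving z² − 39z − 39·14·13 ≤ 0 and hence z ≤ (1/2)[39 + √(1521 + 4·7098)] = (1/2)[39 + √29913] ≈ (1/2)(39 + 172.9538) = 105.9769.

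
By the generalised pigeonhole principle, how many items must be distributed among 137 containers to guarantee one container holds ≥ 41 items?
n = (41 − 1)·137 + 1 = 5481

By the generalised pigeonhole principle, to guarantee some box contains ≥ r objects we need more than (r − 1) · k objects total. Threshold: n = (r − 1) · k + 1. With r = 41 and k = 137: n = 40 · 137 + 1 = 5480 + 1 = 5481. For n = 5480 = 40 · 137, we can put exactly 40 objects in every box, avoiding 41 in any single one — so 5481 is tight.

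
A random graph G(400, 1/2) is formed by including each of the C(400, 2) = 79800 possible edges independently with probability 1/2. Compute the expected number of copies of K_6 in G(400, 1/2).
E[# K_6] = C(400, 6) · (1/2)^C(6, 2) = 5478557838600 / 2^15 = 684819729825/4096 ≈ 167192316.851807

For each 6-subset S of vertices (there are C(400, 6) = 5478557838600 such S), let X_S = 1 if S induces a K_6 (all C(6, 2) = 15 edges present). Then P(X_S = 1) = (1/2)^15 = 1/32768. By linearity of expectation, E[# K_6] = C(400, 6) · (1/2)^15 = 5478557838600 / 32768 = 684819729825/4096 ≈ 167192316.851807.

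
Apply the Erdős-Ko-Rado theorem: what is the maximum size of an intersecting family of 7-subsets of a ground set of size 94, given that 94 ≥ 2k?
max |F| = C(93, 6) = 762245484

The Erdős-Ko-Rado theorem states: for n ≥ 2k, an intersecting family of k-subsets of an n-element set has size at most C(n − 1, k − 1), with equality for 'star' families {A ⊆ [n] : |A| = k, i ∈ A} (fix an element i). For n = 94, k = 7: C(93, 6) = 762245484.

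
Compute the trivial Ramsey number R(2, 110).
R(2, 110) = 110

R(2, k) = k for all k ≥ 2: in a 2-colouring of K_k, either some edge is red (a red K_2) or all edges are blue (a blue K_k). And K_{109} coloured all-blue has no blue K_110, so R(2, 110) > 109. Hence R(2, 110) = 110.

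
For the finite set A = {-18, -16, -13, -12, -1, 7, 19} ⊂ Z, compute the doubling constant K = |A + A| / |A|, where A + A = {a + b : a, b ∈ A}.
K = |A + A| / |A| = 27/7

Enumerate A + A = {a + b : a, b ∈ A}. With |A| = 7, there are |A|^2 = 49 ordered sum pairs; collecting distinct values, A + A = {-36, -34, -32, -31, -30, -29, -28, -26, -25, -24, -19, -17, -14, -13, -11, -9, -6, -5, -2, 1, 3, 6, 7, 14, 18, 26, 38}, so |A + A| = 27. Thus K = 27/7. For comparison, the minimum possible |A + A| over all 7-element sets is 2·7 − 1 = 13 (so min K = 13/7), attained only by arithmetic progressions.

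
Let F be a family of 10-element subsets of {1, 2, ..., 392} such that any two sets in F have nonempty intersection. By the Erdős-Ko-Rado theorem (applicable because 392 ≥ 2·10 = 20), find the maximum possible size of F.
max |F| = C(391, 9) = 536473971710831440

Erdős-Ko-Rado (1961): when n ≥ 2k, max |F| = C(n−1, k−1). The bound is attained by the star {A : i ∈ A} for any fixed i ∈ [n]. Here C(392−1, 10−1) = C(391, 9) = 536473971710831440.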